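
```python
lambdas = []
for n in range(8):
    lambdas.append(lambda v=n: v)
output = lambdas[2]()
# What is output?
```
2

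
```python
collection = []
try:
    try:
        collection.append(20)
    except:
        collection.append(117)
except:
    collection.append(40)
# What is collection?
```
[20]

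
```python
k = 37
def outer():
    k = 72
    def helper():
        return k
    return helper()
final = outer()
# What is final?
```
72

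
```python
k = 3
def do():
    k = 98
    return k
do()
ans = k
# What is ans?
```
3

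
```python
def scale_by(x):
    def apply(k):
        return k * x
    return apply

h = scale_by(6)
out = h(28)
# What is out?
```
168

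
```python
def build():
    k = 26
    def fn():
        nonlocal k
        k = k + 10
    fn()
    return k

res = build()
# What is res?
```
36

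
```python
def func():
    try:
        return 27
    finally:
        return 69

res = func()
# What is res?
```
69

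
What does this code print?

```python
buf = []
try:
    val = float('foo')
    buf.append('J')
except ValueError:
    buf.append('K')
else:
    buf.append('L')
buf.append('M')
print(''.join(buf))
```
KM

else block skipped when exception is caught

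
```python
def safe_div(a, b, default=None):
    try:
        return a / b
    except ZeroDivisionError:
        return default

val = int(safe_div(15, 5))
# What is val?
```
3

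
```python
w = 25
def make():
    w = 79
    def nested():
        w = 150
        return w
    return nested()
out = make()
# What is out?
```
150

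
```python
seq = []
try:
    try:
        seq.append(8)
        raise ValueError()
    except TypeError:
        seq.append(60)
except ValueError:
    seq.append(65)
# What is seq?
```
[8, 65]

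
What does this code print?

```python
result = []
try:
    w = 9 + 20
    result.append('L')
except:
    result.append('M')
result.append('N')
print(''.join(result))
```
LN

No exception, try block completes normally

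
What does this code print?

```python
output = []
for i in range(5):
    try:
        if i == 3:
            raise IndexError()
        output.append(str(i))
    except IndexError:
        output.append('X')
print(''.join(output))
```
012X4

Exception on i=3 caught, loop continues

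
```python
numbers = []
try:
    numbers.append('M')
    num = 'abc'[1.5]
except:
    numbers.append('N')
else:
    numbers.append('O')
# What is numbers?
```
['M', 'N']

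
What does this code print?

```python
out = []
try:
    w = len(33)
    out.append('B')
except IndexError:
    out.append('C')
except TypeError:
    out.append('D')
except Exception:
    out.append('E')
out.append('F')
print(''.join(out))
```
DF

TypeError matches before generic Exception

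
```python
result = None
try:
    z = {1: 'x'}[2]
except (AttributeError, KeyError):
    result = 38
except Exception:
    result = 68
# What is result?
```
38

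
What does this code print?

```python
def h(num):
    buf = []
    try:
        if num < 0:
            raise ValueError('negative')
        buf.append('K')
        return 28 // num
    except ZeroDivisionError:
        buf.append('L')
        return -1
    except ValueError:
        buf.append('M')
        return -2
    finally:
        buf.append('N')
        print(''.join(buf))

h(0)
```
KLN

num=0 causes ZeroDivisionError, caught, finally prints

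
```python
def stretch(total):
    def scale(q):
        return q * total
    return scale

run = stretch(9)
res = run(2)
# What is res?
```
18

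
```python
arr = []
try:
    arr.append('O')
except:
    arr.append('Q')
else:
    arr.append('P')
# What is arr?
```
['O', 'P']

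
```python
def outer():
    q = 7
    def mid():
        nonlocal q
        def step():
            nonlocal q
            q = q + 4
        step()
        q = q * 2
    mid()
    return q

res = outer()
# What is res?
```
22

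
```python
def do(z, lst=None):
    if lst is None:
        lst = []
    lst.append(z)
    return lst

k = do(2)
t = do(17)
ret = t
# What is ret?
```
[17]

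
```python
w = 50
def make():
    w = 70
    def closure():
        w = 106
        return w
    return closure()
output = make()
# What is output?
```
106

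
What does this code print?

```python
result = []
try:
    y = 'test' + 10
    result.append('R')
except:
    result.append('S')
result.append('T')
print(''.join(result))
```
ST

Exception raised in try, caught by bare except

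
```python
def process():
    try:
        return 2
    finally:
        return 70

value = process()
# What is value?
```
70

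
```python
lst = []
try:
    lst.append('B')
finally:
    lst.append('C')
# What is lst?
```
['B', 'C']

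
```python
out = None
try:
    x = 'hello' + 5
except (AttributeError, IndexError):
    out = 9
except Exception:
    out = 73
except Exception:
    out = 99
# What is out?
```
73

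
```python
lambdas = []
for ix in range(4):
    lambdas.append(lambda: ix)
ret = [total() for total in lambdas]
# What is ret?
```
[3, 3, 3, 3]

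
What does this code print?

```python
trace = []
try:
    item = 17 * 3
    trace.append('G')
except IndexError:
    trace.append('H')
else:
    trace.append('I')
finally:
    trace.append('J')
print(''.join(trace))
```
GIJ

else runs before finally when no exception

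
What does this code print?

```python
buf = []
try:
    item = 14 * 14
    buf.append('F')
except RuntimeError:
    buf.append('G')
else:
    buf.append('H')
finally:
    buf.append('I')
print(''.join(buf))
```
FHI

else runs before finally when no exception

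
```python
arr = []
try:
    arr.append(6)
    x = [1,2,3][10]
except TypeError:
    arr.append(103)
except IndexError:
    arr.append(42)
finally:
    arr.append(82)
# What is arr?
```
[6, 42, 82]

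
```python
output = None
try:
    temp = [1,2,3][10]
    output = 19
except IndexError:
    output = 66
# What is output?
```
66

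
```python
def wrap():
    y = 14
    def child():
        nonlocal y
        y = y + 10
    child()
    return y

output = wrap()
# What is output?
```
24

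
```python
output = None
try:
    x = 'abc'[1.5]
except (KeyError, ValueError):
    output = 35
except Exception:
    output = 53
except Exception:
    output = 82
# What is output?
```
53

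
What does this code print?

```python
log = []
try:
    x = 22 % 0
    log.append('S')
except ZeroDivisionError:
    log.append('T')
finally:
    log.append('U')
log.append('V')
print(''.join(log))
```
TUV

finally always runs, even after exception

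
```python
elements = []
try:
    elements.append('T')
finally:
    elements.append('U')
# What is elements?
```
['T', 'U']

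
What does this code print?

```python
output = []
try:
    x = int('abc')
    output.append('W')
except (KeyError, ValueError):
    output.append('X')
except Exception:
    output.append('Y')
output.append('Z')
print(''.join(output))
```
XZ

ValueError matches tuple containing it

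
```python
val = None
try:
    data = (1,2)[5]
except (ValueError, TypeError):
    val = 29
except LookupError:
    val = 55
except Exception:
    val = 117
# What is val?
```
55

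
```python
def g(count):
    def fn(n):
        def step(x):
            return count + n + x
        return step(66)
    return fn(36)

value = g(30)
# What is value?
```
132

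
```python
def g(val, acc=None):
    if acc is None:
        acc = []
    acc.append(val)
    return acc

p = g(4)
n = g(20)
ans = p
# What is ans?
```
[4]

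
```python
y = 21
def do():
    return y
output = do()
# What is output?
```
21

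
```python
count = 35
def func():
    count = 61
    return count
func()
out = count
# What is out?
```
35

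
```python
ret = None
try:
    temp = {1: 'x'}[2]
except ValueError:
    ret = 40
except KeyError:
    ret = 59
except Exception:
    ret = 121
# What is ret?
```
59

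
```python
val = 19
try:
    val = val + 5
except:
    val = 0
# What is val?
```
24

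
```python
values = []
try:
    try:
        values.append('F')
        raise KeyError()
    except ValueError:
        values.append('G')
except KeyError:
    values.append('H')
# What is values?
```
['F', 'H']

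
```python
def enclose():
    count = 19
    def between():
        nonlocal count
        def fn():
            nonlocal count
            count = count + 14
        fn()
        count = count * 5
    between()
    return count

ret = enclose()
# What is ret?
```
165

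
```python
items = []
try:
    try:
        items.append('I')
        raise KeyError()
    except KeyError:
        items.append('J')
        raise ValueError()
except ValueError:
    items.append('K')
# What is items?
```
['I', 'J', 'K']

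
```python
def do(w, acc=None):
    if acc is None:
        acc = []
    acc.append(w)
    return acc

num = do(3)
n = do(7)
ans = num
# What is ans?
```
[3]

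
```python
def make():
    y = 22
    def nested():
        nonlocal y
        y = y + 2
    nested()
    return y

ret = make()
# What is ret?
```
24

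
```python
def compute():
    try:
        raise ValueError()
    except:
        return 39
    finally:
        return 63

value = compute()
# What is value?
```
63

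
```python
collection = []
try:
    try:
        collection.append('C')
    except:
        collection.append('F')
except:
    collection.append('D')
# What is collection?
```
['C']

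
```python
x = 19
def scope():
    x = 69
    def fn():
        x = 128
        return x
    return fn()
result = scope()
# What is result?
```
128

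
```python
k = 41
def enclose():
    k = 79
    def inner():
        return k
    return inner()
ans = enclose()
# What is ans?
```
79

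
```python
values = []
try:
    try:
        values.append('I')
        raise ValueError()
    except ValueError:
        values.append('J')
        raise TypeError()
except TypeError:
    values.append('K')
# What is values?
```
['I', 'J', 'K']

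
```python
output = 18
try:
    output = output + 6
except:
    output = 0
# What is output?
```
24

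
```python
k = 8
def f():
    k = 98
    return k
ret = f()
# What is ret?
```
98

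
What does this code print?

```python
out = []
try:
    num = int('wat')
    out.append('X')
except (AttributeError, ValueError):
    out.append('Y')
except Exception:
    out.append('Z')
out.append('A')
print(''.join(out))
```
YA

ValueError matches tuple containing it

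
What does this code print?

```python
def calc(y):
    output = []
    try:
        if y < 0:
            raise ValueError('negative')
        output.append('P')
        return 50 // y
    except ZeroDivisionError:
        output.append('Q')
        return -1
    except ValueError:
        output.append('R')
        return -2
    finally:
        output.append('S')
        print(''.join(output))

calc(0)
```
PQS

y=0 causes ZeroDivisionError, caught, finally prints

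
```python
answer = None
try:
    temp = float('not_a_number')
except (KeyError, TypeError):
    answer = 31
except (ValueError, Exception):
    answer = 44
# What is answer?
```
44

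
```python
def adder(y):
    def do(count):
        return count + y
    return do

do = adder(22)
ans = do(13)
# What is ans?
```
35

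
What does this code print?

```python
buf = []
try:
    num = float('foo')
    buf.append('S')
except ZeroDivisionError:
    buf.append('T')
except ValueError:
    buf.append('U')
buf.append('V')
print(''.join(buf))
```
UV

ValueError is caught by its specific handler, not ZeroDivisionError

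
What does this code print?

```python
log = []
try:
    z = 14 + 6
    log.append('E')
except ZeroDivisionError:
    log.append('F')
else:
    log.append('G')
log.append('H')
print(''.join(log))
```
EGH

else block runs when no exception occurs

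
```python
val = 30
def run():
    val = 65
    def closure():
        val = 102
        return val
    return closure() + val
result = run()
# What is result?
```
167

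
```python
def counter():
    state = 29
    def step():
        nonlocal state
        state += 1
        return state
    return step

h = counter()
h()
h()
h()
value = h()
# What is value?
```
33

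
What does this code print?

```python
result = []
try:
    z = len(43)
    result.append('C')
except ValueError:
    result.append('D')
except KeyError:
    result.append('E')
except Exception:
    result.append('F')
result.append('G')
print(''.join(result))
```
FG

TypeError not specifically caught, falls to Exception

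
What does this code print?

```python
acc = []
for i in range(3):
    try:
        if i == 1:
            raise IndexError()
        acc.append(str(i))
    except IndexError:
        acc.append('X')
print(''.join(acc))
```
0X2

Exception on i=1 caught, loop continues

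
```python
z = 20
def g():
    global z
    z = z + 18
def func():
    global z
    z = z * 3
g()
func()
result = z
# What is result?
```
114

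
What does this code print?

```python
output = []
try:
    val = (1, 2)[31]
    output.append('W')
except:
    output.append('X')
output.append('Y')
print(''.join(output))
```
XY

Exception raised in try, caught by bare except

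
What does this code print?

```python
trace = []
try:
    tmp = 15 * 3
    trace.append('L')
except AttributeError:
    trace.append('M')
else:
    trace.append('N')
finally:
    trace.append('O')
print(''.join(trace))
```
LNO

else runs before finally when no exception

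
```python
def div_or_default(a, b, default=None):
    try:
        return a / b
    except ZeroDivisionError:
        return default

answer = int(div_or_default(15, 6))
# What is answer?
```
2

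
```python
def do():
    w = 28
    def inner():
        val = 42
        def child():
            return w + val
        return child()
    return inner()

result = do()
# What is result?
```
70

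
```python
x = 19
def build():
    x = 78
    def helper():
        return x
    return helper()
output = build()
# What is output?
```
78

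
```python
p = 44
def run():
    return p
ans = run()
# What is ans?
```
44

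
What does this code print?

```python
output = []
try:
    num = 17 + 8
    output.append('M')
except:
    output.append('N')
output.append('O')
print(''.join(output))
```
MO

No exception, try block completes normally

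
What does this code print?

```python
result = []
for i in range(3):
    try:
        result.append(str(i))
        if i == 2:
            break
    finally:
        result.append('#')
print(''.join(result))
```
0#1#2#

finally runs even when breaking out of loop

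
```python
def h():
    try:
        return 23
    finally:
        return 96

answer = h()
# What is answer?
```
96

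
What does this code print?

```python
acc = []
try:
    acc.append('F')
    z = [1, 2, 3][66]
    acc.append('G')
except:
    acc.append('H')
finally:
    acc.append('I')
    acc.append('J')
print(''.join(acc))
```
FHIJ

Code before exception runs, then except, then all of finally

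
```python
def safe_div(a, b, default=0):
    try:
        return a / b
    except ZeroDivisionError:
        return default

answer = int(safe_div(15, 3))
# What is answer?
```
5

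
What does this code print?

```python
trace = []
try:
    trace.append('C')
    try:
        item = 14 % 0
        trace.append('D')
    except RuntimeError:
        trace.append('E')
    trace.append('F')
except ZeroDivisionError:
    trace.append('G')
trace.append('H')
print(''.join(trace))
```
CGH

Inner handler doesn't match, propagates to outer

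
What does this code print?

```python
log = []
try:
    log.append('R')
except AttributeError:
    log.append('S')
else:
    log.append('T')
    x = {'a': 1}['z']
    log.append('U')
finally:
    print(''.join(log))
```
RT

Try succeeds, else appends 'T', KeyError in else is uncaught, finally prints before exception propagates ('U' never appended)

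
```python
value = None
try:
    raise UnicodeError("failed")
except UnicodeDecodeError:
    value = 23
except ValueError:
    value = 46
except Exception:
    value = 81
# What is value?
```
46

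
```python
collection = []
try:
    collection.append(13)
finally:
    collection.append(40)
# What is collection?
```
[13, 40]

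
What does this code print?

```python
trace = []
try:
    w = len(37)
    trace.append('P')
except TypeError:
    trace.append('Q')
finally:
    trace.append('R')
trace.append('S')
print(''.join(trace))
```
QRS

finally always runs, even after exception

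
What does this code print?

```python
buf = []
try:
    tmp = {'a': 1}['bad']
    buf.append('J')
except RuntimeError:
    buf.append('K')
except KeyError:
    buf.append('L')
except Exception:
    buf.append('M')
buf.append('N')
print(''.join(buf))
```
LN

KeyError matches before generic Exception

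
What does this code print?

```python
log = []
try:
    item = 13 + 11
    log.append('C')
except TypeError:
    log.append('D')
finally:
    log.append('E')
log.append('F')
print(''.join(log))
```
CEF

finally runs after normal execution too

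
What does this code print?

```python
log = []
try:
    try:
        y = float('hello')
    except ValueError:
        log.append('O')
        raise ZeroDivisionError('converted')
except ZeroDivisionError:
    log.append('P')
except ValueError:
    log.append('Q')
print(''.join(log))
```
OP

New ZeroDivisionError raised, caught by outer ZeroDivisionError handler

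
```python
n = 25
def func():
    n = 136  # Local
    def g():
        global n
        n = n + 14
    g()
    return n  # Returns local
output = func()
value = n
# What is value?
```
39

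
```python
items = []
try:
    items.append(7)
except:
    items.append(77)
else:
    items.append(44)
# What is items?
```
[7, 44]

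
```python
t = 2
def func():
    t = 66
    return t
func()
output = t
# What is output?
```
2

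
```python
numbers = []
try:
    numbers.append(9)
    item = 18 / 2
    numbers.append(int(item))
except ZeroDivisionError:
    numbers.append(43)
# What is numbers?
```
[9, 9]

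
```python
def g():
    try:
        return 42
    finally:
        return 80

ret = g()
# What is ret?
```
80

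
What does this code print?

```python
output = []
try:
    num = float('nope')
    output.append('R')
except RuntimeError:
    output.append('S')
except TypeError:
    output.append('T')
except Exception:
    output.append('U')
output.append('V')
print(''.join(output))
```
UV

ValueError not specifically caught, falls to Exception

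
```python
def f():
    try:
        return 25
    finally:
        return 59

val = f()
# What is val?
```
59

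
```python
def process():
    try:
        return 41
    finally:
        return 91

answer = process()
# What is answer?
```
91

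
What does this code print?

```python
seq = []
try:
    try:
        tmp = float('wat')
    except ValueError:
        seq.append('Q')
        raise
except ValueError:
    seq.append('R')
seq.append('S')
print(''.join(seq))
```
QRS

raise without argument re-raises current exception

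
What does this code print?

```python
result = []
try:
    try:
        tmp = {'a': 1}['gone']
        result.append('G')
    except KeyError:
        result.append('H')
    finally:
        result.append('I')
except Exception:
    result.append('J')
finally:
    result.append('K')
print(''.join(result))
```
HIK

Both finally blocks run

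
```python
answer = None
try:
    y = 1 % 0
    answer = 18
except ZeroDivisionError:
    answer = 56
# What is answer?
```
56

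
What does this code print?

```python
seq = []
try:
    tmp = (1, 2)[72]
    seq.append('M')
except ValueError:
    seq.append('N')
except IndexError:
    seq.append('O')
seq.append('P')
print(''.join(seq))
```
OP

IndexError is caught by its specific handler, not ValueError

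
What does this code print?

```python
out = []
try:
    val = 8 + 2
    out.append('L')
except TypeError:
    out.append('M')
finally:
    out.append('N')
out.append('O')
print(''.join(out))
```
LNO

finally runs after normal execution too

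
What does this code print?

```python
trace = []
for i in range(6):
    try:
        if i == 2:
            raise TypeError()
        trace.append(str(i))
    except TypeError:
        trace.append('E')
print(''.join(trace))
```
01E345

Exception on i=2 caught, loop continues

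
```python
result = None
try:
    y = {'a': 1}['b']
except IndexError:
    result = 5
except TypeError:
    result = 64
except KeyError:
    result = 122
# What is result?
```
122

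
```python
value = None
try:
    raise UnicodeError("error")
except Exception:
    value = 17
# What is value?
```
17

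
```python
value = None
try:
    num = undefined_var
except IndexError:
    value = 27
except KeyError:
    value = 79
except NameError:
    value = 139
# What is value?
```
139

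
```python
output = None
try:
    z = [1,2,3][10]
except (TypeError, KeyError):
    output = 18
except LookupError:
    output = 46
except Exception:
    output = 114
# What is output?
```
46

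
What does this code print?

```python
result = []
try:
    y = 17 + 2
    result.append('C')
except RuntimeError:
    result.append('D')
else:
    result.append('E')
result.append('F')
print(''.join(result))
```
CEF

else block runs when no exception occurs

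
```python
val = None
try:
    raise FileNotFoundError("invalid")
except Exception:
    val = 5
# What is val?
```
5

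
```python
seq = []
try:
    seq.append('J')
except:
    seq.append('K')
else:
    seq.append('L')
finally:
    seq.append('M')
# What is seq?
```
['J', 'L', 'M']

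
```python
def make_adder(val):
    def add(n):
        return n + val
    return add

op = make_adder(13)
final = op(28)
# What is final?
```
41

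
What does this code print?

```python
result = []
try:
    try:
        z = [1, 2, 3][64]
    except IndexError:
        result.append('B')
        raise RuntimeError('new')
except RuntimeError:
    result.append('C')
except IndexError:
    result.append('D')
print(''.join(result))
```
BC

New RuntimeError raised, caught by outer RuntimeError handler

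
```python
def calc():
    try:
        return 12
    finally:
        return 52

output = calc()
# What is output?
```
52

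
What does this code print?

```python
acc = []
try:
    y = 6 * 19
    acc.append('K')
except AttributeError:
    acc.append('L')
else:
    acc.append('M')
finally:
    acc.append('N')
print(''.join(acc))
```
KMN

else runs before finally when no exception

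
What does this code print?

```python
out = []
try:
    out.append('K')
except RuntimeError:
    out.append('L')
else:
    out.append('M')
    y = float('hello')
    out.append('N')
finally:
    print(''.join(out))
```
KM

Try succeeds, else appends 'M', ValueError in else is uncaught, finally prints before exception propagates ('N' never appended)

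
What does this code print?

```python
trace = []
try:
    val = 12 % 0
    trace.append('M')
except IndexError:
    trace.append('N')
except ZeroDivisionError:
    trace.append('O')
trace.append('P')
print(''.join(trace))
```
OP

ZeroDivisionError is caught by its specific handler, not IndexError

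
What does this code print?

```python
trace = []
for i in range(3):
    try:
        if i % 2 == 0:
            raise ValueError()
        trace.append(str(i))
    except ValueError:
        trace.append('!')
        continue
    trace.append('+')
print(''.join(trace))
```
!1+!

continue in except skips rest of loop body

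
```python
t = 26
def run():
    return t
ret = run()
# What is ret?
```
26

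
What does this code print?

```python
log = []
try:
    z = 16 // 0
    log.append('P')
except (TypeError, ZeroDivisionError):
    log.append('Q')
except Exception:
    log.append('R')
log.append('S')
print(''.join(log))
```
QS

ZeroDivisionError matches tuple containing it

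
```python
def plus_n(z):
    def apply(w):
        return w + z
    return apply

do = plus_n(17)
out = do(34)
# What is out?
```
51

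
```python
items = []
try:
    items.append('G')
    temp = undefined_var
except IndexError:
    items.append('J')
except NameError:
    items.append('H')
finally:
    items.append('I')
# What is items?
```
['G', 'H', 'I']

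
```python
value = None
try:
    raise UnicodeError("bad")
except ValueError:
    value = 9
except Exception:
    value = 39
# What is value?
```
9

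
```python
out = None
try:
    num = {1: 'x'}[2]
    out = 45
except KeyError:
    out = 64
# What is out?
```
64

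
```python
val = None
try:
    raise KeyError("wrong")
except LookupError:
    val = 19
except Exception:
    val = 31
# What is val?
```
19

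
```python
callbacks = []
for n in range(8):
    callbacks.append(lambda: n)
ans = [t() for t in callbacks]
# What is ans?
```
[7, 7, 7, 7, 7, 7, 7, 7]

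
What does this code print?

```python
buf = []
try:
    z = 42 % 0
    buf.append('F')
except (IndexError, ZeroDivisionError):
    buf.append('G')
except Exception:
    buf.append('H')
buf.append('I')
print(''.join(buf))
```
GI

ZeroDivisionError matches tuple containing it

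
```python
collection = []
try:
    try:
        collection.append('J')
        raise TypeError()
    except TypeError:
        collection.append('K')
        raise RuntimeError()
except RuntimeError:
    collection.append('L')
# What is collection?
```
['J', 'K', 'L']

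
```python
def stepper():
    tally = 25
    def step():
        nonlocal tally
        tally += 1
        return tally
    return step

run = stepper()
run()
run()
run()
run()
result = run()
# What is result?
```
30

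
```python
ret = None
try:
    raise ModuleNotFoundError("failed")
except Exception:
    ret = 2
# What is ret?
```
2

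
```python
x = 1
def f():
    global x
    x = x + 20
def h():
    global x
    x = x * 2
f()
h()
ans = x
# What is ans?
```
42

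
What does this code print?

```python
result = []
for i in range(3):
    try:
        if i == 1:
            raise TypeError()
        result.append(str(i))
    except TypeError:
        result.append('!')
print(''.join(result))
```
0!2

Exception on i=1 caught, loop continues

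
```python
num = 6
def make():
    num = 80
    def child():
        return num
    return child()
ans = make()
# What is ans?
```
80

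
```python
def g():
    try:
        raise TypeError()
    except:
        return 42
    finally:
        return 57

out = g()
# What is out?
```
57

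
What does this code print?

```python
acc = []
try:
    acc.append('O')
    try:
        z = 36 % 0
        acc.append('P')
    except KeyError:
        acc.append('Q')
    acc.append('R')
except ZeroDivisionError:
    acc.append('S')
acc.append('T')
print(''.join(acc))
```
OST

Inner handler doesn't match, propagates to outer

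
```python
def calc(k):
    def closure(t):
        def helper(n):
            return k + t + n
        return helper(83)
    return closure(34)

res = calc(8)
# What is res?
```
125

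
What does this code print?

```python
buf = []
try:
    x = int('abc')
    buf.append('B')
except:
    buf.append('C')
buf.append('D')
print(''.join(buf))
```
CD

Exception raised in try, caught by bare except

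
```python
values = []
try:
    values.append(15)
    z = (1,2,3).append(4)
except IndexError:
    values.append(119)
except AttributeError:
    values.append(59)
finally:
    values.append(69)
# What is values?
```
[15, 59, 69]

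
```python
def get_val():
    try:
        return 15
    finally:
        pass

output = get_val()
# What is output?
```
15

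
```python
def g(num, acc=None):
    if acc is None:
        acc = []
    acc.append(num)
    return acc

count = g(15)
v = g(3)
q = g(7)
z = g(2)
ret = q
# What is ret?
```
[7]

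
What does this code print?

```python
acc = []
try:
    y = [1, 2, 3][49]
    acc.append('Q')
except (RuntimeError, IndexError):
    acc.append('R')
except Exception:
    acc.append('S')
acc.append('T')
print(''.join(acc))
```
RT

IndexError matches tuple containing it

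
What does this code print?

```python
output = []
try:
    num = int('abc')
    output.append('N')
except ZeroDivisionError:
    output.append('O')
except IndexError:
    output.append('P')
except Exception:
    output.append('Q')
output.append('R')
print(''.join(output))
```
QR

ValueError not specifically caught, falls to Exception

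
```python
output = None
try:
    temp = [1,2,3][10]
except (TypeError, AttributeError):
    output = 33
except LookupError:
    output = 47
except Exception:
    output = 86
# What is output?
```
47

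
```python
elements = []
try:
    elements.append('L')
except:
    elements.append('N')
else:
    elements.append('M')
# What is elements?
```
['L', 'M']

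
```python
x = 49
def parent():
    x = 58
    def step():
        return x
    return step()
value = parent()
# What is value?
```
58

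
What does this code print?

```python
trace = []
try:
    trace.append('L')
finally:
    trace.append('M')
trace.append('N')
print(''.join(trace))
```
LMN

try/finally without except, no exception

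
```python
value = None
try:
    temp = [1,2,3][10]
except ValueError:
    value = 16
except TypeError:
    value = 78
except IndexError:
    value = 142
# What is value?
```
142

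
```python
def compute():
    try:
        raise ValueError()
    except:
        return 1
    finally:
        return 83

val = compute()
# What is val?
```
83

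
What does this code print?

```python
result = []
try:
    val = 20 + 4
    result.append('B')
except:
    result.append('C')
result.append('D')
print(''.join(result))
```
BD

No exception, try block completes normally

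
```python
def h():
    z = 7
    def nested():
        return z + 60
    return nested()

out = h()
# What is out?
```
67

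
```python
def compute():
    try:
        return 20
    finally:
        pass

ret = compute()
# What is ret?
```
20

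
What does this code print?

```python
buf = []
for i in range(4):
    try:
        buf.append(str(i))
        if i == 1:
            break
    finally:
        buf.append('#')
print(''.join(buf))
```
0#1#

finally runs even when breaking out of loop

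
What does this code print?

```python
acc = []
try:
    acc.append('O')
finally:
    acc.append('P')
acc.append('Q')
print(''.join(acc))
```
OPQ

try/finally without except, no exception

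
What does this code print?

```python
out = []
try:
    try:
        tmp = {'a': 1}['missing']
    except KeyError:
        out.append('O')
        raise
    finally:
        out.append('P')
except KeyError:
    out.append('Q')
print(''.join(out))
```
OPQ

finally runs before re-raised exception propagates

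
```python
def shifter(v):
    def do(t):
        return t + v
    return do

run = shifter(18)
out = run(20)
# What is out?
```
38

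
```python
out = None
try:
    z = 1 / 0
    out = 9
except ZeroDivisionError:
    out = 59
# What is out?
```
59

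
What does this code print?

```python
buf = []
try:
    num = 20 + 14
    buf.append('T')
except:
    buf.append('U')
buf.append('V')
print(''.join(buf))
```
TV

No exception, try block completes normally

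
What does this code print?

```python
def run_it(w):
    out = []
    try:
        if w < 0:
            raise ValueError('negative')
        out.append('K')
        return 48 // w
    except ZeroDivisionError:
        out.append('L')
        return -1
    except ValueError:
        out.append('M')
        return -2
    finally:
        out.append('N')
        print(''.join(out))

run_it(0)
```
KLN

w=0 causes ZeroDivisionError, caught, finally prints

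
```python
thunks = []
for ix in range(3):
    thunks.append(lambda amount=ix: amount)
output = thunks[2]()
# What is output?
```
2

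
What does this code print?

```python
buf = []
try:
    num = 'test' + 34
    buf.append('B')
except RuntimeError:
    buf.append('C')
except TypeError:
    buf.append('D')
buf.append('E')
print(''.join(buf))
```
DE

TypeError is caught by its specific handler, not RuntimeError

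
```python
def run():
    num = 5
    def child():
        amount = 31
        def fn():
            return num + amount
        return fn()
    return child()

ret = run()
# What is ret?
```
36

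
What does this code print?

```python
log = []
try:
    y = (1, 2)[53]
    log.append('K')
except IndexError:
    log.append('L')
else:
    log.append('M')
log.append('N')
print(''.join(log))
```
LN

else block skipped when exception is caught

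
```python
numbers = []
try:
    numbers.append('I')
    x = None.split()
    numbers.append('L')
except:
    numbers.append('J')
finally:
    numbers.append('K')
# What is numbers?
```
['I', 'J', 'K']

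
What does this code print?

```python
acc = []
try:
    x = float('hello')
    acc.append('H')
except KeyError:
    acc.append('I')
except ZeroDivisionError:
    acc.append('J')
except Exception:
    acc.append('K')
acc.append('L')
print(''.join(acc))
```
KL

ValueError not specifically caught, falls to Exception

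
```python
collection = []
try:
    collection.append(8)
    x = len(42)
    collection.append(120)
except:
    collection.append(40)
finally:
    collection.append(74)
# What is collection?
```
[8, 40, 74]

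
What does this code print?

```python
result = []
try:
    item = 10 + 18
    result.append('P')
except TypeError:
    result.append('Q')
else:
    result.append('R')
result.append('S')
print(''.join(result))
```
PRS

else block runs when no exception occurs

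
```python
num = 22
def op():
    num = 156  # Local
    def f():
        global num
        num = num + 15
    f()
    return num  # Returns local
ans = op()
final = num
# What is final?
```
37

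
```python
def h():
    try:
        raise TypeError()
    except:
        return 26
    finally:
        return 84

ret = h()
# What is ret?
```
84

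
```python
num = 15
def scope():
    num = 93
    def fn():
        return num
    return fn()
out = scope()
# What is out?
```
93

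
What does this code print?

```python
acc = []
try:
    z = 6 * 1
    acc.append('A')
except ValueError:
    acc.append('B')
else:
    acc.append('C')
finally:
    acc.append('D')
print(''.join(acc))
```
ACD

else runs before finally when no exception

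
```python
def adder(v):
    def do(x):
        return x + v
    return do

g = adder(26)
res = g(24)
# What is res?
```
50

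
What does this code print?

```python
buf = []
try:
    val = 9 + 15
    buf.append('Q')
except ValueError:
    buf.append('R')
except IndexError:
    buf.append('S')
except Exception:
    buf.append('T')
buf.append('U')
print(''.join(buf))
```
QU

No exception, try block completes normally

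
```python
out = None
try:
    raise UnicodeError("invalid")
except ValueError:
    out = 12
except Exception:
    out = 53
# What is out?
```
12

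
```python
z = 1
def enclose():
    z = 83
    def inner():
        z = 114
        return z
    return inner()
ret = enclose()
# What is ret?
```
114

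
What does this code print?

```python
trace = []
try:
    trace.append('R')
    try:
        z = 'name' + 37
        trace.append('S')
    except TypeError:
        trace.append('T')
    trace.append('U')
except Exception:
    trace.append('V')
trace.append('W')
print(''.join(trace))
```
RTUW

Inner exception caught by inner handler, outer continues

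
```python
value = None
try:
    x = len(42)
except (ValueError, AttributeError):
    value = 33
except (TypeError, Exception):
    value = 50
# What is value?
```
50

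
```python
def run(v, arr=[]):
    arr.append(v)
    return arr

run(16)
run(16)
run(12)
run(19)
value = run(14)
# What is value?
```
[16, 16, 12, 19, 14]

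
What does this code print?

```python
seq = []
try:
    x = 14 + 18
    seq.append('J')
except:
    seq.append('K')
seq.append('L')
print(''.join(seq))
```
JL

No exception, try block completes normally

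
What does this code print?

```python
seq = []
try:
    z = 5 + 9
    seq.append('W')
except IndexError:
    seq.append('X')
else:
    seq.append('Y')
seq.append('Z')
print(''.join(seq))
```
WYZ

else block runs when no exception occurs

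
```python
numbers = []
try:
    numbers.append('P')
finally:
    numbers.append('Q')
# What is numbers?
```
['P', 'Q']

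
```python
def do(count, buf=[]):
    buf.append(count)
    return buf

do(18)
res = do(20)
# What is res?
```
[18, 20]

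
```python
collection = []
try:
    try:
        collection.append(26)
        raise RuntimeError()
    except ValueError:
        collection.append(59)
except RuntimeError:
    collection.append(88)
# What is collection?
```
[26, 88]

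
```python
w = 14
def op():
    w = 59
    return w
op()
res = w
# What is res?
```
14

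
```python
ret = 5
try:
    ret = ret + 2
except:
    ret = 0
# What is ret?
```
7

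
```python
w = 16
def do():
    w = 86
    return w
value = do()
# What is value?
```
86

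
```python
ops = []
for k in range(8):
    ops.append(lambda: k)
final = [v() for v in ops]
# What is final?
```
[7, 7, 7, 7, 7, 7, 7, 7]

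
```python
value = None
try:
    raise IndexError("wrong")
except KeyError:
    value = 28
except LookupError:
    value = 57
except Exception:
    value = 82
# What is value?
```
57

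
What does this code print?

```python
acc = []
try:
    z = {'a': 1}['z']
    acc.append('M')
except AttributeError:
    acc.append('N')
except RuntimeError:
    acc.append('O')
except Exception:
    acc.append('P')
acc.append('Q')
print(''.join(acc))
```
PQ

KeyError not specifically caught, falls to Exception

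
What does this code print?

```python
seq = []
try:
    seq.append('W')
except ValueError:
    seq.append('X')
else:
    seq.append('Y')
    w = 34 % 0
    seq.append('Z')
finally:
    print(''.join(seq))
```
WY

Try succeeds, else appends 'Y', ZeroDivisionError in else is uncaught, finally prints before exception propagates ('Z' never appended)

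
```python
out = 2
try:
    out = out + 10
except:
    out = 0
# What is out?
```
12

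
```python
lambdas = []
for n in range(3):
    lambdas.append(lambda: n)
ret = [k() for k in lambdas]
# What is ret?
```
[2, 2, 2]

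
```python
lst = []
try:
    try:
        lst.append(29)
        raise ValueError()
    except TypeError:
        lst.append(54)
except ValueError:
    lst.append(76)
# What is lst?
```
[29, 76]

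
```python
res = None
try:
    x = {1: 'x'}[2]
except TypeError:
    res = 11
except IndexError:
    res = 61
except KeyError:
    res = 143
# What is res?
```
143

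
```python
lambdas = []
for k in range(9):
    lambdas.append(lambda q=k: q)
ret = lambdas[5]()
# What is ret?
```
5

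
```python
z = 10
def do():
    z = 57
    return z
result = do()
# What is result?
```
57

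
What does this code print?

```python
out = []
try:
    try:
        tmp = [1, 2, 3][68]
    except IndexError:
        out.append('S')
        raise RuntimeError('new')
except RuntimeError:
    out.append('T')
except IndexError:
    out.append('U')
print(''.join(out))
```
ST

New RuntimeError raised, caught by outer RuntimeError handler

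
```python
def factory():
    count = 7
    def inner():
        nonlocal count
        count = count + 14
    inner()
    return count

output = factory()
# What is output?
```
21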